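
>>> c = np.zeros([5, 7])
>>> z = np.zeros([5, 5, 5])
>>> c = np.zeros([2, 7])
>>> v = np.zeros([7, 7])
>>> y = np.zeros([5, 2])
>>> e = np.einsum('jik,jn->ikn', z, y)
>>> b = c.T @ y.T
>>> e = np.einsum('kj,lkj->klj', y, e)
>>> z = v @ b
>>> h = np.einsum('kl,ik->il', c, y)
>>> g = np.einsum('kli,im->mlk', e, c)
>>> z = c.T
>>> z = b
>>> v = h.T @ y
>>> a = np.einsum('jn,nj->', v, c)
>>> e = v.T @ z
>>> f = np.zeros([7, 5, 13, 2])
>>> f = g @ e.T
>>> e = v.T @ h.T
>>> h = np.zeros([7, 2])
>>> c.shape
(2, 7)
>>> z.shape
(7, 5)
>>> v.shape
(7, 2)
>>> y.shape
(5, 2)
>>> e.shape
(2, 5)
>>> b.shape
(7, 5)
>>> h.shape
(7, 2)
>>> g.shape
(7, 5, 5)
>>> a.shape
()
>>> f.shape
(7, 5, 2)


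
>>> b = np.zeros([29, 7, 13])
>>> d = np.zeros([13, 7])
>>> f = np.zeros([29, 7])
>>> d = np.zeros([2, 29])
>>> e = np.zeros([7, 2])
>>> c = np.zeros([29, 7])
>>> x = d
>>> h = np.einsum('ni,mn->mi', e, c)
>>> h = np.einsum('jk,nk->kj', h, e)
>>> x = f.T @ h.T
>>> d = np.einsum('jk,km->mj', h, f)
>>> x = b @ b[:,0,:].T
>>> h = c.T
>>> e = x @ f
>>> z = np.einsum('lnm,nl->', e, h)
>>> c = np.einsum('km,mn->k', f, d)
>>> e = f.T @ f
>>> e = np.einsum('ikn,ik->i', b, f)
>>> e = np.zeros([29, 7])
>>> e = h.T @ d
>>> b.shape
(29, 7, 13)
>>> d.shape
(7, 2)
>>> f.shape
(29, 7)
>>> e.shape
(29, 2)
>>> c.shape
(29,)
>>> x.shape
(29, 7, 29)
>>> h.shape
(7, 29)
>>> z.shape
()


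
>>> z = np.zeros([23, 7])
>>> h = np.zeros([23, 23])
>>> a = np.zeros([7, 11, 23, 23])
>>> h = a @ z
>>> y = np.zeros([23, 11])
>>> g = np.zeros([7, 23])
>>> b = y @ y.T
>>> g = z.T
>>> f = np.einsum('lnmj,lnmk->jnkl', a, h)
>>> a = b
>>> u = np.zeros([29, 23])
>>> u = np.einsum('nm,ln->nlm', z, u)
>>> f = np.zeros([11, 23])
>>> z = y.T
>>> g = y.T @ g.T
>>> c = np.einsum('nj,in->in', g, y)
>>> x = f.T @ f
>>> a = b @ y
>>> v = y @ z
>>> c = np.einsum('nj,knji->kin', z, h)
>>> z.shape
(11, 23)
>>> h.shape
(7, 11, 23, 7)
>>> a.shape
(23, 11)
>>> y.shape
(23, 11)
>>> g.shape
(11, 7)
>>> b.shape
(23, 23)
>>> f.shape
(11, 23)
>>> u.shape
(23, 29, 7)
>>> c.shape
(7, 7, 11)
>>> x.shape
(23, 23)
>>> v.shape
(23, 23)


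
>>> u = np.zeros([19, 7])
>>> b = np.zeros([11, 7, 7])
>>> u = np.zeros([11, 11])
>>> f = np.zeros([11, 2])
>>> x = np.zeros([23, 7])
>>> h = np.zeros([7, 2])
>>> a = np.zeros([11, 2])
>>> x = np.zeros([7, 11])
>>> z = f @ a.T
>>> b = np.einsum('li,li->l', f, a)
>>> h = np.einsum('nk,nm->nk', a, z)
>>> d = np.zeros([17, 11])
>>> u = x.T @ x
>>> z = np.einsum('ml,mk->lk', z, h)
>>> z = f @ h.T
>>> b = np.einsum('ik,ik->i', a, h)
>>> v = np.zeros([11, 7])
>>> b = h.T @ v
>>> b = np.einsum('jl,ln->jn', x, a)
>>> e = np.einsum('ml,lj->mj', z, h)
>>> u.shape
(11, 11)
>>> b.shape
(7, 2)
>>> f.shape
(11, 2)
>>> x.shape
(7, 11)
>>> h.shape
(11, 2)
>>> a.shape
(11, 2)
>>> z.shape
(11, 11)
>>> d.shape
(17, 11)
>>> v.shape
(11, 7)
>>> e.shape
(11, 2)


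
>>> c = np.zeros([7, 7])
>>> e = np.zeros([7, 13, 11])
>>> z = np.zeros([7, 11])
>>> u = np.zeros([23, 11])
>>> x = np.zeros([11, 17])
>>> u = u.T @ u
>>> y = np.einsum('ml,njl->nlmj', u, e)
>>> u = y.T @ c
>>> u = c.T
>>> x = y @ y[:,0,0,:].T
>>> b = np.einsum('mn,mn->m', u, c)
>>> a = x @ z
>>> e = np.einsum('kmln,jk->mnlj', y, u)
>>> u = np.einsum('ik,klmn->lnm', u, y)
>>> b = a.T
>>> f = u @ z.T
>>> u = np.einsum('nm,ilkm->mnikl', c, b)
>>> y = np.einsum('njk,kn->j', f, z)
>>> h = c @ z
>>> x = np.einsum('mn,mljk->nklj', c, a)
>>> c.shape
(7, 7)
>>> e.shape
(11, 13, 11, 7)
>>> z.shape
(7, 11)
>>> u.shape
(7, 7, 11, 11, 11)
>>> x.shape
(7, 11, 11, 11)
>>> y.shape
(13,)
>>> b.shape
(11, 11, 11, 7)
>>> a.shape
(7, 11, 11, 11)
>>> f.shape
(11, 13, 7)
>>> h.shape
(7, 11)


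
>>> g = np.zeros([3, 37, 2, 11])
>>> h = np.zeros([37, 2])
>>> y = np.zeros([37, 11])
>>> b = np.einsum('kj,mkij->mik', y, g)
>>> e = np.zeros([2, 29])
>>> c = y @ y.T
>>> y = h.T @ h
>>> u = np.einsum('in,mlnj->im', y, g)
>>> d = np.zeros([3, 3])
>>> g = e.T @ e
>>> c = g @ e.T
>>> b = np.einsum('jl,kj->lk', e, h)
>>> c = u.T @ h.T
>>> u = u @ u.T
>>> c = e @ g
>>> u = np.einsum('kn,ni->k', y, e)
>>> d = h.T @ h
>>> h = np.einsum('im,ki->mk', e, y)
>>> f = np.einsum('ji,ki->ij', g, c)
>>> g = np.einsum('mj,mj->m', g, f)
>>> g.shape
(29,)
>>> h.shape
(29, 2)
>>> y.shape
(2, 2)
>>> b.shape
(29, 37)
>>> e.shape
(2, 29)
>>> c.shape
(2, 29)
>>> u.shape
(2,)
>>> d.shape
(2, 2)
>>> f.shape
(29, 29)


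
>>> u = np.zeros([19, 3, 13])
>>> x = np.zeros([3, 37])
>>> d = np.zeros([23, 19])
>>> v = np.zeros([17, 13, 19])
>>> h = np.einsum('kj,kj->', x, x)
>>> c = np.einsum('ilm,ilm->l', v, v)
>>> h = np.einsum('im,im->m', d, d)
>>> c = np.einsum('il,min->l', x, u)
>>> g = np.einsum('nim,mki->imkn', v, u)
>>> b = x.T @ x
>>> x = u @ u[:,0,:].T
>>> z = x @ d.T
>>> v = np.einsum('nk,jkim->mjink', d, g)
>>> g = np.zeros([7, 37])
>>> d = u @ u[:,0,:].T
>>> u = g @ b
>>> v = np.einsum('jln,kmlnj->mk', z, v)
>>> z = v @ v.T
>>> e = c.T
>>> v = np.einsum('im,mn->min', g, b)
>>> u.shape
(7, 37)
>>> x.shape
(19, 3, 19)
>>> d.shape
(19, 3, 19)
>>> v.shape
(37, 7, 37)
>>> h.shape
(19,)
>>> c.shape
(37,)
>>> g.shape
(7, 37)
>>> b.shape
(37, 37)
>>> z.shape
(13, 13)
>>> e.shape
(37,)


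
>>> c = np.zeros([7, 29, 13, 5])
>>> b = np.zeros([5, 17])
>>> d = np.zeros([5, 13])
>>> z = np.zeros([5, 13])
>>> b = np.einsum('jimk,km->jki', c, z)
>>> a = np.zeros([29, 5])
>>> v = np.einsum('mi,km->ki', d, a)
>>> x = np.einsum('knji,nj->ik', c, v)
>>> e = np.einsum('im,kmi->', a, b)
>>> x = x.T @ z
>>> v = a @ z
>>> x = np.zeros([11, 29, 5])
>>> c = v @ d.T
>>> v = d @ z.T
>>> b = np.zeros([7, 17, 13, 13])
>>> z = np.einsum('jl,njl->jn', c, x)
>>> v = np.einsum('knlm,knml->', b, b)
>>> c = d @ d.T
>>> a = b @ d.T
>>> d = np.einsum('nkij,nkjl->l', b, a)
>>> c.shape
(5, 5)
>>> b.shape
(7, 17, 13, 13)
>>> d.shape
(5,)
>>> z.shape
(29, 11)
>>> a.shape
(7, 17, 13, 5)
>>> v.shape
()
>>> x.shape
(11, 29, 5)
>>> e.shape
()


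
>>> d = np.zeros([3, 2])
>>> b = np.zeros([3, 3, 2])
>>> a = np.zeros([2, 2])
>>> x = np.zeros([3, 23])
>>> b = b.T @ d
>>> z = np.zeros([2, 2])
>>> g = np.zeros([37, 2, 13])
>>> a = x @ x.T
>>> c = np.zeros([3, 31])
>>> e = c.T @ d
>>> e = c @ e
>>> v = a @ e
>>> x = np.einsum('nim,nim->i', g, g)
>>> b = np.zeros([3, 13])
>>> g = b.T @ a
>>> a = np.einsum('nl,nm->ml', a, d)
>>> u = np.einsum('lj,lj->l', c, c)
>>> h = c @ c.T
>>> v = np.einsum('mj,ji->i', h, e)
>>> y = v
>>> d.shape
(3, 2)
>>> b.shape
(3, 13)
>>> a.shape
(2, 3)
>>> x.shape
(2,)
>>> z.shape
(2, 2)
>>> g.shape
(13, 3)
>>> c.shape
(3, 31)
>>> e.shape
(3, 2)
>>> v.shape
(2,)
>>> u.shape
(3,)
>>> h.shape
(3, 3)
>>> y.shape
(2,)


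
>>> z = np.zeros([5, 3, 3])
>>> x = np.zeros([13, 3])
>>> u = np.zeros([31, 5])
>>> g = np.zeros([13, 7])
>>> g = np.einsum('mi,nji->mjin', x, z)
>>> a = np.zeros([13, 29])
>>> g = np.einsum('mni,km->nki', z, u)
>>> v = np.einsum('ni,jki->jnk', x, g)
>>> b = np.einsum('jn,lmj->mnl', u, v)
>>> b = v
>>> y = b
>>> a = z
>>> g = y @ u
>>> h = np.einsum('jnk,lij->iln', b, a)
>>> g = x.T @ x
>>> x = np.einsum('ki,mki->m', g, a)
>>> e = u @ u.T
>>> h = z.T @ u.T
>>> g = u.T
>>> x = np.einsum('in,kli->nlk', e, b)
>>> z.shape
(5, 3, 3)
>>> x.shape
(31, 13, 3)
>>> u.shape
(31, 5)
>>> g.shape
(5, 31)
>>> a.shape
(5, 3, 3)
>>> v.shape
(3, 13, 31)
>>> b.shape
(3, 13, 31)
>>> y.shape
(3, 13, 31)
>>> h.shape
(3, 3, 31)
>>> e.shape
(31, 31)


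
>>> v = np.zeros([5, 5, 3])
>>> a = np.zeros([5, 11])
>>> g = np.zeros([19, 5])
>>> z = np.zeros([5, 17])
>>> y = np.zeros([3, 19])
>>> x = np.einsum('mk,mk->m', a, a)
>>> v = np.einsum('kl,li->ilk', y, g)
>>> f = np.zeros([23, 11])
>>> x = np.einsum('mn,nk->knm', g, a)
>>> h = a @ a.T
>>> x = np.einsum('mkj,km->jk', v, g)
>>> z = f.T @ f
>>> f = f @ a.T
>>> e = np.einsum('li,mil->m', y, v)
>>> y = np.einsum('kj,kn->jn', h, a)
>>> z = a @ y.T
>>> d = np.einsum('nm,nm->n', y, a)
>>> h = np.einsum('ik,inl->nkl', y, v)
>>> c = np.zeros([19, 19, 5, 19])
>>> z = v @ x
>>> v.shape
(5, 19, 3)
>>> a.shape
(5, 11)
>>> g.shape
(19, 5)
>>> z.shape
(5, 19, 19)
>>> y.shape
(5, 11)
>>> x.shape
(3, 19)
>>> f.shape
(23, 5)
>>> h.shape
(19, 11, 3)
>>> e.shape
(5,)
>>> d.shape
(5,)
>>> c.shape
(19, 19, 5, 19)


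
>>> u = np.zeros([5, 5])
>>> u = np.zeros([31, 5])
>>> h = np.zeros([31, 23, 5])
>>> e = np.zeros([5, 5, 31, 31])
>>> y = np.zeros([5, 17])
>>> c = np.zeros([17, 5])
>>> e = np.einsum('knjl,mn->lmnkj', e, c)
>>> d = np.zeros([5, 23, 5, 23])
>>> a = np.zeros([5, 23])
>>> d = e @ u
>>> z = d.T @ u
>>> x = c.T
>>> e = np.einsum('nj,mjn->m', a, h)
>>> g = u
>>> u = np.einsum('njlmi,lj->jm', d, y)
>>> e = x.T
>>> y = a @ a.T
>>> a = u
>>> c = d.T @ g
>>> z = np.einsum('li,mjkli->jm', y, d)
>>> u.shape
(17, 5)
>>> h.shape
(31, 23, 5)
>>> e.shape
(17, 5)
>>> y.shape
(5, 5)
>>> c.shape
(5, 5, 5, 17, 5)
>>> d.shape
(31, 17, 5, 5, 5)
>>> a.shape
(17, 5)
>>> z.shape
(17, 31)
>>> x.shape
(5, 17)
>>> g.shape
(31, 5)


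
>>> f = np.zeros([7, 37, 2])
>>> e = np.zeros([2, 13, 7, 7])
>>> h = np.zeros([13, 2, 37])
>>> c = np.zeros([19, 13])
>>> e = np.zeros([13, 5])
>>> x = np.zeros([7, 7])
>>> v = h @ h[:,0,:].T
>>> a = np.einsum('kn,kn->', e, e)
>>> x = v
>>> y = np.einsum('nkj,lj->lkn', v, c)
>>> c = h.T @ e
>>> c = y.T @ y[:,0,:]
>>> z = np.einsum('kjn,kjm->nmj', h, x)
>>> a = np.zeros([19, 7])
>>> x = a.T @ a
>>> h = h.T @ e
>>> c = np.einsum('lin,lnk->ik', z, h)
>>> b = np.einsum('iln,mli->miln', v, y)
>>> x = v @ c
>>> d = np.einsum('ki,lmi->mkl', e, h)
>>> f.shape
(7, 37, 2)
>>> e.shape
(13, 5)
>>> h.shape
(37, 2, 5)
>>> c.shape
(13, 5)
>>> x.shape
(13, 2, 5)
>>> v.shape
(13, 2, 13)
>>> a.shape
(19, 7)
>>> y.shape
(19, 2, 13)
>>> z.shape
(37, 13, 2)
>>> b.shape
(19, 13, 2, 13)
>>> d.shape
(2, 13, 37)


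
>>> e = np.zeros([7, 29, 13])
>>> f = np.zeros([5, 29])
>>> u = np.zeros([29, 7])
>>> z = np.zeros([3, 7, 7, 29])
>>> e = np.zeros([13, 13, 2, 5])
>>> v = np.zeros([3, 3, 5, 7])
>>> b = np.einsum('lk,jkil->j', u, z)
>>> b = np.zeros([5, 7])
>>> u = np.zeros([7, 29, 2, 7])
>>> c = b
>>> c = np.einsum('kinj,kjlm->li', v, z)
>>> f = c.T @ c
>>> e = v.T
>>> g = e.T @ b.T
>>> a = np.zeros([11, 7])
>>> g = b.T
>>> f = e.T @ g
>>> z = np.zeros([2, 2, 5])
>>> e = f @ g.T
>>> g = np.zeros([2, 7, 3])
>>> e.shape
(3, 3, 5, 7)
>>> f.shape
(3, 3, 5, 5)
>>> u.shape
(7, 29, 2, 7)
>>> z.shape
(2, 2, 5)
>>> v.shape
(3, 3, 5, 7)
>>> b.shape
(5, 7)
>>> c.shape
(7, 3)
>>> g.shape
(2, 7, 3)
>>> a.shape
(11, 7)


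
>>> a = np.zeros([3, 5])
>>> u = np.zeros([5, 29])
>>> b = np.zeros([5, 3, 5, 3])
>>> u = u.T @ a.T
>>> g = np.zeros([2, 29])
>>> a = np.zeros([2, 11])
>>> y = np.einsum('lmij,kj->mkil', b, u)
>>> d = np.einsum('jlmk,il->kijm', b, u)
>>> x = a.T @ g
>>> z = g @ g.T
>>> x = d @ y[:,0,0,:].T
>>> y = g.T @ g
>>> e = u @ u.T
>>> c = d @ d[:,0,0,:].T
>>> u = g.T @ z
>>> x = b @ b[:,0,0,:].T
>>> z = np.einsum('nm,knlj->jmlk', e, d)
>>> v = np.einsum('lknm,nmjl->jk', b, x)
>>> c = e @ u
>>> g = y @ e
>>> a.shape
(2, 11)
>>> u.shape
(29, 2)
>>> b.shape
(5, 3, 5, 3)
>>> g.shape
(29, 29)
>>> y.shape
(29, 29)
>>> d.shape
(3, 29, 5, 5)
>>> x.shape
(5, 3, 5, 5)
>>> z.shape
(5, 29, 5, 3)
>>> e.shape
(29, 29)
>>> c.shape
(29, 2)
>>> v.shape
(5, 3)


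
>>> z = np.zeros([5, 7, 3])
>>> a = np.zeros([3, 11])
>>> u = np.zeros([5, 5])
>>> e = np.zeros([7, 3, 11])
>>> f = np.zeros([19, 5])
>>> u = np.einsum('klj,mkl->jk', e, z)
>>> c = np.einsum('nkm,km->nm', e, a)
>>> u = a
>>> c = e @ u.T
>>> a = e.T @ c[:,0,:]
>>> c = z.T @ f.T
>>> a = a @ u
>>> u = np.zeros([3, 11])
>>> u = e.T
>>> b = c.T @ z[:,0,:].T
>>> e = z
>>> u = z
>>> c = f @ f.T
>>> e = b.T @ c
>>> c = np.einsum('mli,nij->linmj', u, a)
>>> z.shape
(5, 7, 3)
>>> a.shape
(11, 3, 11)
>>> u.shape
(5, 7, 3)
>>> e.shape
(5, 7, 19)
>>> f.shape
(19, 5)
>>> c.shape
(7, 3, 11, 5, 11)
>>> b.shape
(19, 7, 5)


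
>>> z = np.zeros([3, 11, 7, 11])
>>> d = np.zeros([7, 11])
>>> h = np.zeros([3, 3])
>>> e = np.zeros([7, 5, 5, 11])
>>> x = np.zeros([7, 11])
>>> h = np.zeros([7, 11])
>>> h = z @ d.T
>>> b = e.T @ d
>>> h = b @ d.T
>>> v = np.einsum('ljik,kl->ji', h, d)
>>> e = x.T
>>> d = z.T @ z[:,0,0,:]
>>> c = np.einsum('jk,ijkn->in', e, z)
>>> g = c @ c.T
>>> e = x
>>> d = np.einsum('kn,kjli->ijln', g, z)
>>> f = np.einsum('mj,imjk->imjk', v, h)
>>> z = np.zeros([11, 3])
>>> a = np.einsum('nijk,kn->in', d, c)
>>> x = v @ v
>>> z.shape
(11, 3)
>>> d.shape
(11, 11, 7, 3)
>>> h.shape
(11, 5, 5, 7)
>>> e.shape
(7, 11)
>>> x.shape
(5, 5)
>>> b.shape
(11, 5, 5, 11)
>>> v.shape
(5, 5)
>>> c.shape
(3, 11)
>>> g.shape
(3, 3)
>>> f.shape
(11, 5, 5, 7)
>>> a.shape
(11, 11)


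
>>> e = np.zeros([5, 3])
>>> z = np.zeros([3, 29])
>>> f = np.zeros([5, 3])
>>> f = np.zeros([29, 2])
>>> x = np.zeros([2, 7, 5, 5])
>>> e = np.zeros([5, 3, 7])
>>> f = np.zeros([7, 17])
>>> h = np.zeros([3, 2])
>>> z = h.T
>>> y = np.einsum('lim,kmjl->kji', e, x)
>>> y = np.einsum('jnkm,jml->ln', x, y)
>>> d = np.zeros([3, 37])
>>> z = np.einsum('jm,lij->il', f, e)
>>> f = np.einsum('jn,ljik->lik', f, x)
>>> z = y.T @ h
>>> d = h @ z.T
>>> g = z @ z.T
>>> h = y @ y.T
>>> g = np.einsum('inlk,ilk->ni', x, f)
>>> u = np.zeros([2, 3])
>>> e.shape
(5, 3, 7)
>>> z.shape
(7, 2)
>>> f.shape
(2, 5, 5)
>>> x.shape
(2, 7, 5, 5)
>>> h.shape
(3, 3)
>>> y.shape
(3, 7)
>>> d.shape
(3, 7)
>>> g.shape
(7, 2)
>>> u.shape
(2, 3)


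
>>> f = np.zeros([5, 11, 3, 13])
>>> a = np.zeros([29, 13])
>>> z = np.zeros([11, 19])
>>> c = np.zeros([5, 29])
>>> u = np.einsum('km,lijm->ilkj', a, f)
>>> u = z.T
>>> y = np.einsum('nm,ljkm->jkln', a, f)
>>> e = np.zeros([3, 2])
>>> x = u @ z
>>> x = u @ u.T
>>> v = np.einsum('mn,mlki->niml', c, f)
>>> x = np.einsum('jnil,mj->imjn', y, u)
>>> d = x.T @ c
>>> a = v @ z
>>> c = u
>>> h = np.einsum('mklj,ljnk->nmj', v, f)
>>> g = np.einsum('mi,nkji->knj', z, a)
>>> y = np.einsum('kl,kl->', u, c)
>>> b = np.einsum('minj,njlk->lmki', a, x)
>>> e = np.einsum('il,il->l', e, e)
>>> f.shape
(5, 11, 3, 13)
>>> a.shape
(29, 13, 5, 19)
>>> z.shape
(11, 19)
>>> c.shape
(19, 11)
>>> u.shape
(19, 11)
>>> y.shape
()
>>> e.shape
(2,)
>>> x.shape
(5, 19, 11, 3)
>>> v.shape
(29, 13, 5, 11)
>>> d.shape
(3, 11, 19, 29)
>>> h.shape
(3, 29, 11)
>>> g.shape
(13, 29, 5)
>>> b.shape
(11, 29, 3, 13)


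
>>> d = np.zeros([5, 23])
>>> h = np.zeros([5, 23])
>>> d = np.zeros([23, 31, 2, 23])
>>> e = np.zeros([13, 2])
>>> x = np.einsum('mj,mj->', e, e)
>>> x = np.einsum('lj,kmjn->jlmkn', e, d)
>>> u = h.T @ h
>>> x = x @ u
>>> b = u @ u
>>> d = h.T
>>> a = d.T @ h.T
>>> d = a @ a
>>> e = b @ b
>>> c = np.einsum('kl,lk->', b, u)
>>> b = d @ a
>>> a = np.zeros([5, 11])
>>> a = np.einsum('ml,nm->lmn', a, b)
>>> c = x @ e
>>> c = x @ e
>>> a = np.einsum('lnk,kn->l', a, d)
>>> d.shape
(5, 5)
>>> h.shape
(5, 23)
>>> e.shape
(23, 23)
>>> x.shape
(2, 13, 31, 23, 23)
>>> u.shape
(23, 23)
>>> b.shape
(5, 5)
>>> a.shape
(11,)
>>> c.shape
(2, 13, 31, 23, 23)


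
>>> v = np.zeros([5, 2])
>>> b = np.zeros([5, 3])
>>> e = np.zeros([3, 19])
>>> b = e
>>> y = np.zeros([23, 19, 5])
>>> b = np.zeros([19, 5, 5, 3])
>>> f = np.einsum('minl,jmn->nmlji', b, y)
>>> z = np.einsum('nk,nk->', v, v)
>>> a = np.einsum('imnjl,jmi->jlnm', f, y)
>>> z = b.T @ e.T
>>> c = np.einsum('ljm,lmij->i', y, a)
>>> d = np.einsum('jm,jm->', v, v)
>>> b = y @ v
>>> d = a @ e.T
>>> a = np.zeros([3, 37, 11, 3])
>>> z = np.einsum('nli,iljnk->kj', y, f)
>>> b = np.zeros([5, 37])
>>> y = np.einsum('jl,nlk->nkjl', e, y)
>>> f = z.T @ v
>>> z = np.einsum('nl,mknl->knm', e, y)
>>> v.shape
(5, 2)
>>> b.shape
(5, 37)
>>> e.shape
(3, 19)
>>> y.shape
(23, 5, 3, 19)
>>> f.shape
(3, 2)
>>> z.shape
(5, 3, 23)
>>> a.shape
(3, 37, 11, 3)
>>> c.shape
(3,)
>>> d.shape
(23, 5, 3, 3)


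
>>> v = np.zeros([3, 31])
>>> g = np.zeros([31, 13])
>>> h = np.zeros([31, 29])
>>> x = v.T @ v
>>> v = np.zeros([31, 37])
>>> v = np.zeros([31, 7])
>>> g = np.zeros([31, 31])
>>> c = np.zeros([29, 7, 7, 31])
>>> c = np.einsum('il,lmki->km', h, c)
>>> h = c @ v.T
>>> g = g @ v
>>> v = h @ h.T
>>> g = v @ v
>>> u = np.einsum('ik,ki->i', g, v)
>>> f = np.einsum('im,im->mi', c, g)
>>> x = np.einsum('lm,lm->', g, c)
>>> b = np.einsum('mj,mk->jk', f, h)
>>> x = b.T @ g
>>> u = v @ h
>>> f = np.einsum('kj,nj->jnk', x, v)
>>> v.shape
(7, 7)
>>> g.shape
(7, 7)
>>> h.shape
(7, 31)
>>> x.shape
(31, 7)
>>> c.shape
(7, 7)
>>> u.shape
(7, 31)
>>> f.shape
(7, 7, 31)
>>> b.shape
(7, 31)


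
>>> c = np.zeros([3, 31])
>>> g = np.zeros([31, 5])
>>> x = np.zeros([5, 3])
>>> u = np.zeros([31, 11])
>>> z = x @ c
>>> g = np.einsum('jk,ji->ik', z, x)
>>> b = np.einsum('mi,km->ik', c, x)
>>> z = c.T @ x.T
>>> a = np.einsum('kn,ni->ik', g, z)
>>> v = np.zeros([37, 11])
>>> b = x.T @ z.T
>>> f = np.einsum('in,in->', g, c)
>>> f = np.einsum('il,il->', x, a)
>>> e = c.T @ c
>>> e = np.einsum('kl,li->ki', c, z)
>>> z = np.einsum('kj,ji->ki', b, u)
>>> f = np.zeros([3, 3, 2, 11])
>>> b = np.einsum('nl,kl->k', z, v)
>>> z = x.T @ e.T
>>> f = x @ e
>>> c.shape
(3, 31)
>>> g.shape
(3, 31)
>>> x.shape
(5, 3)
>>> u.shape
(31, 11)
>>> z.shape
(3, 3)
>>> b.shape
(37,)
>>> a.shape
(5, 3)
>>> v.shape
(37, 11)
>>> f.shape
(5, 5)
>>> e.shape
(3, 5)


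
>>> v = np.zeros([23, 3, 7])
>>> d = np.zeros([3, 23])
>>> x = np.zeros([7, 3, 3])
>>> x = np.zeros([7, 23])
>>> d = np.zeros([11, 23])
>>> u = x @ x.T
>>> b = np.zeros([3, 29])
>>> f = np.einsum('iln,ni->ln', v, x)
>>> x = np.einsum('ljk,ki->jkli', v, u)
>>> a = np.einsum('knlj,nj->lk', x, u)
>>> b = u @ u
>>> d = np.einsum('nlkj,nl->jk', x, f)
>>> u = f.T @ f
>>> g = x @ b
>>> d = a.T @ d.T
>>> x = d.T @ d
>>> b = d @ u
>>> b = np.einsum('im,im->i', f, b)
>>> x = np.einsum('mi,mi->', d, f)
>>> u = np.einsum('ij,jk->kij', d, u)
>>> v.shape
(23, 3, 7)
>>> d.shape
(3, 7)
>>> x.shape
()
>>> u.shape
(7, 3, 7)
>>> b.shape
(3,)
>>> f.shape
(3, 7)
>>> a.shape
(23, 3)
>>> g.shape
(3, 7, 23, 7)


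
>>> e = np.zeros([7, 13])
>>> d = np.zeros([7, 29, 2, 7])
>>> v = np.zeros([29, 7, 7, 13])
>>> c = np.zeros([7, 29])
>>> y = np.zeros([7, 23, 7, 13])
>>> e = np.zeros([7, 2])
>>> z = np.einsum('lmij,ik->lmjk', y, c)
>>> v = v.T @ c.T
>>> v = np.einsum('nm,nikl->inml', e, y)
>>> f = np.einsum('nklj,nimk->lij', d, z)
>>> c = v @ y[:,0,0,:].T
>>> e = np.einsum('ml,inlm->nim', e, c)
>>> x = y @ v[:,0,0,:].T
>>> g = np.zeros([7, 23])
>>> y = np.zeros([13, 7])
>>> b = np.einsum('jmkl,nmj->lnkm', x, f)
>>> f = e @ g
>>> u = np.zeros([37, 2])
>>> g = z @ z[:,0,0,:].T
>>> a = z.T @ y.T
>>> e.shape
(7, 23, 7)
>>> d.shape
(7, 29, 2, 7)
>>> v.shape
(23, 7, 2, 13)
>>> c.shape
(23, 7, 2, 7)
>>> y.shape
(13, 7)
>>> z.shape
(7, 23, 13, 29)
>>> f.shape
(7, 23, 23)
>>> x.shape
(7, 23, 7, 23)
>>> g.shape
(7, 23, 13, 7)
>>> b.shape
(23, 2, 7, 23)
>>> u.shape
(37, 2)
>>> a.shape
(29, 13, 23, 13)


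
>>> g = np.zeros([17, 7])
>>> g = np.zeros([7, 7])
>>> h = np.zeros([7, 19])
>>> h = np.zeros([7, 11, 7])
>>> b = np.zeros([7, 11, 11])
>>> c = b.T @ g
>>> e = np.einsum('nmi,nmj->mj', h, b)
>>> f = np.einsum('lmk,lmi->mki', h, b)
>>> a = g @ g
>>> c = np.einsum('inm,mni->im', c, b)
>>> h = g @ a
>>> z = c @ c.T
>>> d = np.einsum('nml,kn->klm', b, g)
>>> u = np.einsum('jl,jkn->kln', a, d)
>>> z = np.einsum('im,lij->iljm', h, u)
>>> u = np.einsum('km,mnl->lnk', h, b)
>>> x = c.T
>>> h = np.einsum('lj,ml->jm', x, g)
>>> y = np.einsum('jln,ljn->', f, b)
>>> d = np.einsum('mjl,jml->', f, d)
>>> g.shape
(7, 7)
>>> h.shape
(11, 7)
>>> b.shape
(7, 11, 11)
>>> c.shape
(11, 7)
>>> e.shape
(11, 11)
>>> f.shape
(11, 7, 11)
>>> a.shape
(7, 7)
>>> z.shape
(7, 11, 11, 7)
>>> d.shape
()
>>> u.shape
(11, 11, 7)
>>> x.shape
(7, 11)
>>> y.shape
()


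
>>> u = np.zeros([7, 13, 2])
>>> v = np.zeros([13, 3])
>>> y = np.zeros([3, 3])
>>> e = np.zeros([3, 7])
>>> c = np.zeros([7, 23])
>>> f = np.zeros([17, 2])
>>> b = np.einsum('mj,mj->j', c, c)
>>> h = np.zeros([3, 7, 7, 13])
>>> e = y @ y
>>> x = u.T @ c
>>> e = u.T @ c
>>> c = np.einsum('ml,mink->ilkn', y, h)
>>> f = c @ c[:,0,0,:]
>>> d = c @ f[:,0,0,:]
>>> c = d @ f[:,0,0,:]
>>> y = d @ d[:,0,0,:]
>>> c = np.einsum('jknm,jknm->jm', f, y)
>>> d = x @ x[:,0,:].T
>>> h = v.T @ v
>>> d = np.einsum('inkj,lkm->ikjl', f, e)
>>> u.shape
(7, 13, 2)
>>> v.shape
(13, 3)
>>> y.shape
(7, 3, 13, 7)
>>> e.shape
(2, 13, 23)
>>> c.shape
(7, 7)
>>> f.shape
(7, 3, 13, 7)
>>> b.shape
(23,)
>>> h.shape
(3, 3)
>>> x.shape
(2, 13, 23)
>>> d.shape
(7, 13, 7, 2)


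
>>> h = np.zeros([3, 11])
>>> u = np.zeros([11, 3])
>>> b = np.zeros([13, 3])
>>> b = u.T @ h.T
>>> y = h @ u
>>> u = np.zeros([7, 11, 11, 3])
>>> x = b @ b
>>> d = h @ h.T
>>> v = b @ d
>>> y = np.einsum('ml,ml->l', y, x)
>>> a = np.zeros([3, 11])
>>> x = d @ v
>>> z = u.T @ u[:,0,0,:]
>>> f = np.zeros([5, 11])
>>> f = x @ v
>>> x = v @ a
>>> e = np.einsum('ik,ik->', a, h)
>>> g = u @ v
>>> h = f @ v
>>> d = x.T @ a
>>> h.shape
(3, 3)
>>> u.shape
(7, 11, 11, 3)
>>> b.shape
(3, 3)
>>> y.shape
(3,)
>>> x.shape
(3, 11)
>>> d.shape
(11, 11)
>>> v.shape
(3, 3)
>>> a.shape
(3, 11)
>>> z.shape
(3, 11, 11, 3)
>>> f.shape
(3, 3)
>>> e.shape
()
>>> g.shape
(7, 11, 11, 3)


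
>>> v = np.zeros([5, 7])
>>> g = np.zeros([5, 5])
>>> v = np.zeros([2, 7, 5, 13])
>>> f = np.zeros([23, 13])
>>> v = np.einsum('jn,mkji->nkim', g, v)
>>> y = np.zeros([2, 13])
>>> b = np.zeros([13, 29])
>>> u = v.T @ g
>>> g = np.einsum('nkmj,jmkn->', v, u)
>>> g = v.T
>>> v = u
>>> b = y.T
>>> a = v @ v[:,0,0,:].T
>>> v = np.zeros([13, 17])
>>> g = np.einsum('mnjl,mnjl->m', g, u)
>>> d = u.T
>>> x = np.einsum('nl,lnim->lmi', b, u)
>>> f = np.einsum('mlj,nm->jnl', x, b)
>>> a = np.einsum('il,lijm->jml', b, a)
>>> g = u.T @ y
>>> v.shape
(13, 17)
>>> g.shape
(5, 7, 13, 13)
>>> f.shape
(7, 13, 5)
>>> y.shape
(2, 13)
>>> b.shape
(13, 2)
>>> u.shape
(2, 13, 7, 5)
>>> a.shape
(7, 2, 2)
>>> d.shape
(5, 7, 13, 2)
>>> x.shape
(2, 5, 7)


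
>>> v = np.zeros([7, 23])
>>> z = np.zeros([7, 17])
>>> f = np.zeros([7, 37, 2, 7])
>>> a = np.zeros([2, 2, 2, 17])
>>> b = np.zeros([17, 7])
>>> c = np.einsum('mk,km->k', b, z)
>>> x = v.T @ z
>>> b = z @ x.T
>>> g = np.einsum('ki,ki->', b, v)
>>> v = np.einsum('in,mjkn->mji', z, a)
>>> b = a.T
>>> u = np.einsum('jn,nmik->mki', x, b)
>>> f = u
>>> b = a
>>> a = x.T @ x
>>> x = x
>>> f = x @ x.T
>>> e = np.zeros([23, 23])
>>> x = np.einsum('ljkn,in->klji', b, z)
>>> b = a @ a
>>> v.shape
(2, 2, 7)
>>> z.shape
(7, 17)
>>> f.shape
(23, 23)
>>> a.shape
(17, 17)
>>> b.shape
(17, 17)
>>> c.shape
(7,)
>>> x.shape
(2, 2, 2, 7)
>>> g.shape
()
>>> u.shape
(2, 2, 2)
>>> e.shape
(23, 23)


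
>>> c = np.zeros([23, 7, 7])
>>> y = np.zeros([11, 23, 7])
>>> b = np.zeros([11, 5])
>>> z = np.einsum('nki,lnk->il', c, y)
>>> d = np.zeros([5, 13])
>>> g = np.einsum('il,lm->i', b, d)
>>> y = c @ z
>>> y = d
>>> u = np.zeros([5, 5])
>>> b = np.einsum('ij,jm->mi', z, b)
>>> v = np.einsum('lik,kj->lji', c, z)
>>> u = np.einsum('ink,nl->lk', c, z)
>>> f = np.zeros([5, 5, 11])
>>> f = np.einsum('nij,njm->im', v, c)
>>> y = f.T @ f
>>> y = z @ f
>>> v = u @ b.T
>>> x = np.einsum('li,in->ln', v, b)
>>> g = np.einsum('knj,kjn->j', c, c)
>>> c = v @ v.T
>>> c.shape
(11, 11)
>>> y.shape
(7, 7)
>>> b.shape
(5, 7)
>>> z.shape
(7, 11)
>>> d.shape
(5, 13)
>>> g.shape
(7,)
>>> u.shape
(11, 7)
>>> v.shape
(11, 5)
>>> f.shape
(11, 7)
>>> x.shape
(11, 7)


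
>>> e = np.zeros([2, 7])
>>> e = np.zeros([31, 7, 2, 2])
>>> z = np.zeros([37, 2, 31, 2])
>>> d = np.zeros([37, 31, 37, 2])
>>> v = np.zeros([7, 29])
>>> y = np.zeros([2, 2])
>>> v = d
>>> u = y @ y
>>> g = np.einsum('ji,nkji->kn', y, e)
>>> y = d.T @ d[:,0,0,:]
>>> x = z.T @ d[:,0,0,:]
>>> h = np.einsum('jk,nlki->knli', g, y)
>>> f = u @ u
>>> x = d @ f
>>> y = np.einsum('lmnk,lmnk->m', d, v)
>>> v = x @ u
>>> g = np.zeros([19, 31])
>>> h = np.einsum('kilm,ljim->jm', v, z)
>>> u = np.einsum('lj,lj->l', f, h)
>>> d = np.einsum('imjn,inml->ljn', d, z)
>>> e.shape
(31, 7, 2, 2)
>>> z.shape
(37, 2, 31, 2)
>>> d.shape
(2, 37, 2)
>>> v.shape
(37, 31, 37, 2)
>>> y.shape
(31,)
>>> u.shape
(2,)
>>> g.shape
(19, 31)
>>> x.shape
(37, 31, 37, 2)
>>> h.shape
(2, 2)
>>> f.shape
(2, 2)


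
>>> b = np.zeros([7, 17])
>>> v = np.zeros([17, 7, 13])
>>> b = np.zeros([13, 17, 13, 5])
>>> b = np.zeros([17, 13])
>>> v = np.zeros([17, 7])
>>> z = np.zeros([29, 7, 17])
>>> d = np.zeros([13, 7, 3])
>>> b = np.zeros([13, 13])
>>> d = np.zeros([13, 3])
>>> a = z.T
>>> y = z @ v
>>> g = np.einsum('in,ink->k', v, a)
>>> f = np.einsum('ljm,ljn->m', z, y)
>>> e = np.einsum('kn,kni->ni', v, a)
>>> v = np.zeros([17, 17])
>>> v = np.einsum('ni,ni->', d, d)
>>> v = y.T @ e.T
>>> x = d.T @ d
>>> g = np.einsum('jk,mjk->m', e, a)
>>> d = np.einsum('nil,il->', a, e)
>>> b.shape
(13, 13)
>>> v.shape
(7, 7, 7)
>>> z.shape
(29, 7, 17)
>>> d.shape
()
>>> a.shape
(17, 7, 29)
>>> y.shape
(29, 7, 7)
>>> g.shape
(17,)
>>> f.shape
(17,)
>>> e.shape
(7, 29)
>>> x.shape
(3, 3)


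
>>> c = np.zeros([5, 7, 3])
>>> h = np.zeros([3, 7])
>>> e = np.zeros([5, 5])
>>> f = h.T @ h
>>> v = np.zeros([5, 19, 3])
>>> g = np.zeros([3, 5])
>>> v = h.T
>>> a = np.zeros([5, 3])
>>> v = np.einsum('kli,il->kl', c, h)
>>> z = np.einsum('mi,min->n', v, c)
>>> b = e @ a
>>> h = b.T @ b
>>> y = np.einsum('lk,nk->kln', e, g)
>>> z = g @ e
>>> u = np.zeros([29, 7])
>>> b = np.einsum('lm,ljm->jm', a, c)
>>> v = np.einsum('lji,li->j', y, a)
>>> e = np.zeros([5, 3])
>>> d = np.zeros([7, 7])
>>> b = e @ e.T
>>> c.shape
(5, 7, 3)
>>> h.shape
(3, 3)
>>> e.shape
(5, 3)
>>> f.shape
(7, 7)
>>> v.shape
(5,)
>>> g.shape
(3, 5)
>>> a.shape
(5, 3)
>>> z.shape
(3, 5)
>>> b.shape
(5, 5)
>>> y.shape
(5, 5, 3)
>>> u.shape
(29, 7)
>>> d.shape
(7, 7)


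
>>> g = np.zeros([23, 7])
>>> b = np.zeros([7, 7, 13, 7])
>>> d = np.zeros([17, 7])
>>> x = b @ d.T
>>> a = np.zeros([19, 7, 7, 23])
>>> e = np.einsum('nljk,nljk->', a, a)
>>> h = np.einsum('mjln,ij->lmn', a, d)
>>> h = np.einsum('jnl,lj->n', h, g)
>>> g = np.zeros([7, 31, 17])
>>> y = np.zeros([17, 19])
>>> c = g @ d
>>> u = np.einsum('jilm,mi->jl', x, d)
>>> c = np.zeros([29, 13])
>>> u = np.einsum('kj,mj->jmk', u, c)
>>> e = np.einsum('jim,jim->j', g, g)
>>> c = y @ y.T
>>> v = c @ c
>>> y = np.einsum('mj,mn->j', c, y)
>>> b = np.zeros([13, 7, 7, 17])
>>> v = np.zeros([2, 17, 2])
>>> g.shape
(7, 31, 17)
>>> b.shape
(13, 7, 7, 17)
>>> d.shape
(17, 7)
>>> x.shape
(7, 7, 13, 17)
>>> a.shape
(19, 7, 7, 23)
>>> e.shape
(7,)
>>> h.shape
(19,)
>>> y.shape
(17,)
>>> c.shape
(17, 17)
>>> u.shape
(13, 29, 7)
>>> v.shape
(2, 17, 2)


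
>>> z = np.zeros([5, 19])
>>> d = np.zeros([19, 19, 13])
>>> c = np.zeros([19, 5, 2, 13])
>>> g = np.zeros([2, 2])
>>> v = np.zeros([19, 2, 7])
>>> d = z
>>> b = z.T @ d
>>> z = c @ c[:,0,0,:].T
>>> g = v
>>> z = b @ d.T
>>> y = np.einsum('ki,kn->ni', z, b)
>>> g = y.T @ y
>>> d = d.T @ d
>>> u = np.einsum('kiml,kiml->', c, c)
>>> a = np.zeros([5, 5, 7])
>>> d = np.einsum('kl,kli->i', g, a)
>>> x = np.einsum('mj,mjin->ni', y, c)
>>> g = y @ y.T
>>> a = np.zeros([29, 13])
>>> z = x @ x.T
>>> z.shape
(13, 13)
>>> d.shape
(7,)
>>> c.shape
(19, 5, 2, 13)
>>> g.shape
(19, 19)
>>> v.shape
(19, 2, 7)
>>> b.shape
(19, 19)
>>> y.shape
(19, 5)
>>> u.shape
()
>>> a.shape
(29, 13)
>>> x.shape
(13, 2)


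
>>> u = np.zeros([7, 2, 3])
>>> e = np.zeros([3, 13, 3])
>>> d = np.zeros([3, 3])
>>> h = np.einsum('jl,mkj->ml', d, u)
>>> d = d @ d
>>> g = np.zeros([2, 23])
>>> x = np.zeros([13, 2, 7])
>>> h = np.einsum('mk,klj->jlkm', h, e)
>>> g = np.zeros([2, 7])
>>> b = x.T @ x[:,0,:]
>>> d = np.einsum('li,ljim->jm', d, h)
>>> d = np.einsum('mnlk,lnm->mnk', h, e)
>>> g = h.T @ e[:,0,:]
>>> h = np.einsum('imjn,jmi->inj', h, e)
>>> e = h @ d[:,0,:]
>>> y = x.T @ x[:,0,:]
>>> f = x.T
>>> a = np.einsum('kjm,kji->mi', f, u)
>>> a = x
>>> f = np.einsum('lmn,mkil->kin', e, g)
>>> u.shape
(7, 2, 3)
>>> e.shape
(3, 7, 7)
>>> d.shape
(3, 13, 7)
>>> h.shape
(3, 7, 3)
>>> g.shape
(7, 3, 13, 3)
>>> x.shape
(13, 2, 7)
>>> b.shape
(7, 2, 7)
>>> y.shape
(7, 2, 7)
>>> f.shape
(3, 13, 7)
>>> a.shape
(13, 2, 7)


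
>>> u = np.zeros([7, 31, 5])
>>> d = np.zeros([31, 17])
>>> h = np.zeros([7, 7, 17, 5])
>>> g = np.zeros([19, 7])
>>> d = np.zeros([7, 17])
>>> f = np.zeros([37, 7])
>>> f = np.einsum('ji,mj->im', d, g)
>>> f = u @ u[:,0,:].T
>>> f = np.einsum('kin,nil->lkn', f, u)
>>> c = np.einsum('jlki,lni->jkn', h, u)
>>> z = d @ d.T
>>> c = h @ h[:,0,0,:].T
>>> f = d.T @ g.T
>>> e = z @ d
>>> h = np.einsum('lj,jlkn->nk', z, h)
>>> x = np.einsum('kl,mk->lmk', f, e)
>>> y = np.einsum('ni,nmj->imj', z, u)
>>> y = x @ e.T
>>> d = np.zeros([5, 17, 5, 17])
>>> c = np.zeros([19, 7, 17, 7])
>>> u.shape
(7, 31, 5)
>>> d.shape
(5, 17, 5, 17)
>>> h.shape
(5, 17)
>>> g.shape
(19, 7)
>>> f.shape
(17, 19)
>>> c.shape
(19, 7, 17, 7)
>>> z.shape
(7, 7)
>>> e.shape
(7, 17)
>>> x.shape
(19, 7, 17)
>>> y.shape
(19, 7, 7)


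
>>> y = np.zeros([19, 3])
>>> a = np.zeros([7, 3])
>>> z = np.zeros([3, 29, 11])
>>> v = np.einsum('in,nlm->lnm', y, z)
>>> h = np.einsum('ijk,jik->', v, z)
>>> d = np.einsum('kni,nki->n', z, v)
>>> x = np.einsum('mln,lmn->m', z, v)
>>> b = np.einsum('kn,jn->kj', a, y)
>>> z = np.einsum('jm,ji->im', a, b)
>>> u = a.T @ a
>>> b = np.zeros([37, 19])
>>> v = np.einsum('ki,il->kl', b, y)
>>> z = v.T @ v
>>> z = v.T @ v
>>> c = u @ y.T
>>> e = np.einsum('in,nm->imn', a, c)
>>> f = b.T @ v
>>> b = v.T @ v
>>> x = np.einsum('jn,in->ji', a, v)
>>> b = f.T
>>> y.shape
(19, 3)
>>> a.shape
(7, 3)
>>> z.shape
(3, 3)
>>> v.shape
(37, 3)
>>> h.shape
()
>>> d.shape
(29,)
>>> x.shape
(7, 37)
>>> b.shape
(3, 19)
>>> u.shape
(3, 3)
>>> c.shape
(3, 19)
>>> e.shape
(7, 19, 3)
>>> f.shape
(19, 3)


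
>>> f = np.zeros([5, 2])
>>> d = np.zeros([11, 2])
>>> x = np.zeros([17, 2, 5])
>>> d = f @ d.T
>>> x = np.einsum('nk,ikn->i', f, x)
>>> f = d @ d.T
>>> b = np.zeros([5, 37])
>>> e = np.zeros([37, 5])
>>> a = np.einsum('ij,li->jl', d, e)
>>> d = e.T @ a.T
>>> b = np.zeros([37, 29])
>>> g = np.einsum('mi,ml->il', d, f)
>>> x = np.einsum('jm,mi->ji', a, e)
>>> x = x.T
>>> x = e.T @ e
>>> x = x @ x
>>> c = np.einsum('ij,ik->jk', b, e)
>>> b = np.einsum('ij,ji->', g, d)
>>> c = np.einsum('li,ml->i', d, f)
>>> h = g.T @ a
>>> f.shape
(5, 5)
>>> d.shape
(5, 11)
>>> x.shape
(5, 5)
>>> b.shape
()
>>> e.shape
(37, 5)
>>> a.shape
(11, 37)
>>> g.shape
(11, 5)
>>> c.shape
(11,)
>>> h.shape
(5, 37)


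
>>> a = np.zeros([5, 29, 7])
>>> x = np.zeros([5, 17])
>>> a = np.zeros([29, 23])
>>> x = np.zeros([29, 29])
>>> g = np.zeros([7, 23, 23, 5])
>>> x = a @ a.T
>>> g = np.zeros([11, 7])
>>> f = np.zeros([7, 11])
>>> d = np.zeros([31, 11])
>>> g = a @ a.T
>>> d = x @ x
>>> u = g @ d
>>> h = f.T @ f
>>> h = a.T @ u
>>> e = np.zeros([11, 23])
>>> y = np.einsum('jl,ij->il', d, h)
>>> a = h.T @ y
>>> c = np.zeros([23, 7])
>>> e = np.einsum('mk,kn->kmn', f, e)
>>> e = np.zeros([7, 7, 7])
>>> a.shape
(29, 29)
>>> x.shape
(29, 29)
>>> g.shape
(29, 29)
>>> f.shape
(7, 11)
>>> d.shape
(29, 29)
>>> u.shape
(29, 29)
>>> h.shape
(23, 29)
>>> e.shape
(7, 7, 7)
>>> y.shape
(23, 29)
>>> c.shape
(23, 7)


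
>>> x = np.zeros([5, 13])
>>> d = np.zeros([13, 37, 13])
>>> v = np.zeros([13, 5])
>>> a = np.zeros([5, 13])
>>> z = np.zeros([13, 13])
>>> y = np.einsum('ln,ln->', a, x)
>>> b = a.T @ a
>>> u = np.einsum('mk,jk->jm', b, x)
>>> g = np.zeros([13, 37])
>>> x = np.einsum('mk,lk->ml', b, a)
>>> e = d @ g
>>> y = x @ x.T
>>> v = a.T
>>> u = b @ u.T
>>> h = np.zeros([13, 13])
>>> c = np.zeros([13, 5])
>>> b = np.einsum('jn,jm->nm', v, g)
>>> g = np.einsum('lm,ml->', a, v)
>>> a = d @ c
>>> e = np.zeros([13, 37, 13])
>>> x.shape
(13, 5)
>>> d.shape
(13, 37, 13)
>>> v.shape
(13, 5)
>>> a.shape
(13, 37, 5)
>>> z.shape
(13, 13)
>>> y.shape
(13, 13)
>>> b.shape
(5, 37)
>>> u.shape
(13, 5)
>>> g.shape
()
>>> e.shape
(13, 37, 13)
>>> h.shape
(13, 13)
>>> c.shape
(13, 5)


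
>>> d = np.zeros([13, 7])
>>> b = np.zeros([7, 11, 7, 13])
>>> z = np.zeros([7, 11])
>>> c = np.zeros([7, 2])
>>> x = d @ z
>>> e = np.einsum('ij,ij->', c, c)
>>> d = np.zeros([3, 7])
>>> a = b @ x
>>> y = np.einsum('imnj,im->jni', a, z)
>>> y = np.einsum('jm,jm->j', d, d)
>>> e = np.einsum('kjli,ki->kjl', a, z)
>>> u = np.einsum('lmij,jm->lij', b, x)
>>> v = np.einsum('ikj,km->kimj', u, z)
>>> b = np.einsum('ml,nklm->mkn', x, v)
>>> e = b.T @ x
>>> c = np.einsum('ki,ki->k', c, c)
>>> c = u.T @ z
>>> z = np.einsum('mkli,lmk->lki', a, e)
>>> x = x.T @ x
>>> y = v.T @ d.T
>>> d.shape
(3, 7)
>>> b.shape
(13, 7, 7)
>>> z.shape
(7, 11, 11)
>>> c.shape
(13, 7, 11)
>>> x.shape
(11, 11)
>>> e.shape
(7, 7, 11)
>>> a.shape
(7, 11, 7, 11)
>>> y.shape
(13, 11, 7, 3)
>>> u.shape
(7, 7, 13)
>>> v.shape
(7, 7, 11, 13)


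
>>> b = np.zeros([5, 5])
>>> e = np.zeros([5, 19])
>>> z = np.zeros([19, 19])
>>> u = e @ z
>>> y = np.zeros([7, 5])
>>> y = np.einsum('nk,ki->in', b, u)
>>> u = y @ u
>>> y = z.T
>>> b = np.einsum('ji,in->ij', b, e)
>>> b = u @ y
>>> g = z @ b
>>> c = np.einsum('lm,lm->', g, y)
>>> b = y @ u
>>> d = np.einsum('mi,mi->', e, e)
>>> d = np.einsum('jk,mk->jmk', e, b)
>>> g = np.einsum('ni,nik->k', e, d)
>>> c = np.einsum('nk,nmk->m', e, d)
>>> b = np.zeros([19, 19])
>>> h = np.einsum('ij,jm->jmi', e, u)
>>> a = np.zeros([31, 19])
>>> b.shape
(19, 19)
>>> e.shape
(5, 19)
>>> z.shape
(19, 19)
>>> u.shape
(19, 19)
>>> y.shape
(19, 19)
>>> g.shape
(19,)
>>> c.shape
(19,)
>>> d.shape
(5, 19, 19)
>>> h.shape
(19, 19, 5)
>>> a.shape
(31, 19)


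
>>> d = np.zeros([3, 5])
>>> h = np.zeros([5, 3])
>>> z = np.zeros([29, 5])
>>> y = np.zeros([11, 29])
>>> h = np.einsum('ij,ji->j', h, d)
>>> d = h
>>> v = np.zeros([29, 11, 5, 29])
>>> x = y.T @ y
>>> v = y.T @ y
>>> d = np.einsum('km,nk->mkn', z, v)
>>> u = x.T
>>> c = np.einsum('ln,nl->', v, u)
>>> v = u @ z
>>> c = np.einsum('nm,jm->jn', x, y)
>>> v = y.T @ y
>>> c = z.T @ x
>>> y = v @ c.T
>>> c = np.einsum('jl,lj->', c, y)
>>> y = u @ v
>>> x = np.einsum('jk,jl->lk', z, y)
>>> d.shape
(5, 29, 29)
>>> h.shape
(3,)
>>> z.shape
(29, 5)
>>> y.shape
(29, 29)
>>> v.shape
(29, 29)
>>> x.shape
(29, 5)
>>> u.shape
(29, 29)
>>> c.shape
()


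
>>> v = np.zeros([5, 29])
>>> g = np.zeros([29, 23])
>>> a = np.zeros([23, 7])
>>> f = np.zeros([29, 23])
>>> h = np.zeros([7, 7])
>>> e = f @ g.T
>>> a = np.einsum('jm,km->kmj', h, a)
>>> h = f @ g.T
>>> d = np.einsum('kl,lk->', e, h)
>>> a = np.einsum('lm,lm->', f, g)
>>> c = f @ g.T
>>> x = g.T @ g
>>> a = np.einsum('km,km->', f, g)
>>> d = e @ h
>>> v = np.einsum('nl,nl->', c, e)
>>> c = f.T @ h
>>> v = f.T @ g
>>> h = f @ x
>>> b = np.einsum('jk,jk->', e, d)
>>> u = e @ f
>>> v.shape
(23, 23)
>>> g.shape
(29, 23)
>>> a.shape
()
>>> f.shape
(29, 23)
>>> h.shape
(29, 23)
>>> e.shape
(29, 29)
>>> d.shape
(29, 29)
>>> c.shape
(23, 29)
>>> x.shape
(23, 23)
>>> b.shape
()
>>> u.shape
(29, 23)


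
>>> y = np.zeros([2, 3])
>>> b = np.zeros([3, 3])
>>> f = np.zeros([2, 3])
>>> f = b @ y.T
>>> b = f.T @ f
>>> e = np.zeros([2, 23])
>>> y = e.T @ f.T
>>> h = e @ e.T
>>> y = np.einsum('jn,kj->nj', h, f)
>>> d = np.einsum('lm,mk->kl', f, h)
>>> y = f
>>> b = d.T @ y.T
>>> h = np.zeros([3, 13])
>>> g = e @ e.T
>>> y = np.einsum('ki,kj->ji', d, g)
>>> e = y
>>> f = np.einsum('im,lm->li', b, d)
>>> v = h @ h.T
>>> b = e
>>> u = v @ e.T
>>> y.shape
(2, 3)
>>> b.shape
(2, 3)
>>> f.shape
(2, 3)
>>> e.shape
(2, 3)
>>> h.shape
(3, 13)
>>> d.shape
(2, 3)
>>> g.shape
(2, 2)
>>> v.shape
(3, 3)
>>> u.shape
(3, 2)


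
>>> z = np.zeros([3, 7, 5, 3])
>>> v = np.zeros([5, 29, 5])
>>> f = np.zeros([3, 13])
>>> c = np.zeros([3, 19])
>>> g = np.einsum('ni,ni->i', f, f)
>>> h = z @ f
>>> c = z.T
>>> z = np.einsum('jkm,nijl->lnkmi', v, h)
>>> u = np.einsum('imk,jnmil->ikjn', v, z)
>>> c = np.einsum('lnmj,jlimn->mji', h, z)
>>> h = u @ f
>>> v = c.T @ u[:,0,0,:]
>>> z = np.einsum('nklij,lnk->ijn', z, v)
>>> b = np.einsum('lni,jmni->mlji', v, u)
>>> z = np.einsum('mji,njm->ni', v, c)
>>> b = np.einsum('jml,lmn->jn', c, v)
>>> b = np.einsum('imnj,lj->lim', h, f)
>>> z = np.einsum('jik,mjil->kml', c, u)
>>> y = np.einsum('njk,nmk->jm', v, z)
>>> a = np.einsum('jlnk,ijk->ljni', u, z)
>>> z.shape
(29, 5, 3)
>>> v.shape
(29, 13, 3)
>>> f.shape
(3, 13)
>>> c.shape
(5, 13, 29)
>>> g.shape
(13,)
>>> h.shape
(5, 5, 13, 13)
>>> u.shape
(5, 5, 13, 3)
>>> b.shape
(3, 5, 5)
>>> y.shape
(13, 5)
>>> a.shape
(5, 5, 13, 29)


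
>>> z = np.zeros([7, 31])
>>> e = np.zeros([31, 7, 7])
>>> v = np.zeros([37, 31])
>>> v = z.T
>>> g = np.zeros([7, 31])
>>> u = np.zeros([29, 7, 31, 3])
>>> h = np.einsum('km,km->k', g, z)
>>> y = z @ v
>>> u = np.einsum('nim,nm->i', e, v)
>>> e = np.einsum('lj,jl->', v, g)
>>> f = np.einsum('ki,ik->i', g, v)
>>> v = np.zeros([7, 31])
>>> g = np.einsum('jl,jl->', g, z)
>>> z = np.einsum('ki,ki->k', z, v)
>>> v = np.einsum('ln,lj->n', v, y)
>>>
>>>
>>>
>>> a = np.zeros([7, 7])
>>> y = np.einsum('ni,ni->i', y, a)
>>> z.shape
(7,)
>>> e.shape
()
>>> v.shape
(31,)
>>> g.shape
()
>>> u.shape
(7,)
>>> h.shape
(7,)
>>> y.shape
(7,)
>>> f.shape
(31,)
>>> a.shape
(7, 7)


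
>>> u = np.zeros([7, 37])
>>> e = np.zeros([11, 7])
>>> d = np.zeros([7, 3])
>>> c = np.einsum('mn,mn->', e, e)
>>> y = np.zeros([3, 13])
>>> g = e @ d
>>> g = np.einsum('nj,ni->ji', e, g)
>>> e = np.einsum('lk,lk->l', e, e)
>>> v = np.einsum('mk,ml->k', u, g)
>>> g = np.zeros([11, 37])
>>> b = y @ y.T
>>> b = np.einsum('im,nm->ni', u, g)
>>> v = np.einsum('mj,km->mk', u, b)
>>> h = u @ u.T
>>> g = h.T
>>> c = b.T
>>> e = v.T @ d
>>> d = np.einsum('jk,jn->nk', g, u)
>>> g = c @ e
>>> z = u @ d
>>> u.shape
(7, 37)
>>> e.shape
(11, 3)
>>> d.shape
(37, 7)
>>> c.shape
(7, 11)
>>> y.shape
(3, 13)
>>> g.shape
(7, 3)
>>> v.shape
(7, 11)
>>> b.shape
(11, 7)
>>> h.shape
(7, 7)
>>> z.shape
(7, 7)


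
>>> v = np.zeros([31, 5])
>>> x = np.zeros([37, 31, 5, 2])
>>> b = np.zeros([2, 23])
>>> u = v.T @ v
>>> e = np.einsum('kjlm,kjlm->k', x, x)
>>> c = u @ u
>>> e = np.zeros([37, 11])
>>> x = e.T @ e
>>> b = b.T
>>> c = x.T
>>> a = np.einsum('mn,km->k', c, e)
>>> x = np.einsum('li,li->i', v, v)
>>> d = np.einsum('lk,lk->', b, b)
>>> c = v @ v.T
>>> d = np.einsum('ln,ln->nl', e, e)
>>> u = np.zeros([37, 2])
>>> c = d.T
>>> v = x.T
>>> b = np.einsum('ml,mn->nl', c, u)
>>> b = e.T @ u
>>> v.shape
(5,)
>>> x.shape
(5,)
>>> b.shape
(11, 2)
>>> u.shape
(37, 2)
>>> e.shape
(37, 11)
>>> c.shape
(37, 11)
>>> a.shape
(37,)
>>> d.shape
(11, 37)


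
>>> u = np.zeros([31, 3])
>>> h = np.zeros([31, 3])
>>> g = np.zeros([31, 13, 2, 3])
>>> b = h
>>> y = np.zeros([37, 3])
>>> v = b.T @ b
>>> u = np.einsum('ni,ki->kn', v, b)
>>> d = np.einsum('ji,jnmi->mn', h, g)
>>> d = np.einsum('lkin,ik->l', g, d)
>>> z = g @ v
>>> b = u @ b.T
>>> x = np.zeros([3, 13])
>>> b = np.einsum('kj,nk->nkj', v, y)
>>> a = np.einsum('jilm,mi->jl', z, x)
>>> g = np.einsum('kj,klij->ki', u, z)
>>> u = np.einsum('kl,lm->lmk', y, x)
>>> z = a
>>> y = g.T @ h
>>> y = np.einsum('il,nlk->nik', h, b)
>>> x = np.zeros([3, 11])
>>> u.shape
(3, 13, 37)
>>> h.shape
(31, 3)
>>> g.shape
(31, 2)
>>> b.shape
(37, 3, 3)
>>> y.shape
(37, 31, 3)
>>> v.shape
(3, 3)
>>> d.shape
(31,)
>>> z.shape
(31, 2)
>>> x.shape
(3, 11)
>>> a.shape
(31, 2)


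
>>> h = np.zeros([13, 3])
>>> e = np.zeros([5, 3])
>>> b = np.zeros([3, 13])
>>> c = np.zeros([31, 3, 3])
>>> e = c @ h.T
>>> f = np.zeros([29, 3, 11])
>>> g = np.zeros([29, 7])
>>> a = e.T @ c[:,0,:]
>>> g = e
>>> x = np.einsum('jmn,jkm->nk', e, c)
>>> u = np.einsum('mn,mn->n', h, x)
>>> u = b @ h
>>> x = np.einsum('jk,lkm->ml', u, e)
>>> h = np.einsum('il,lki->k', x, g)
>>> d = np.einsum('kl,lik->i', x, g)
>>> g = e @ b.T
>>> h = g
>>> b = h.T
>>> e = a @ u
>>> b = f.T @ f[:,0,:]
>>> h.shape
(31, 3, 3)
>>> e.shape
(13, 3, 3)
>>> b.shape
(11, 3, 11)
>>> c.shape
(31, 3, 3)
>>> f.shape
(29, 3, 11)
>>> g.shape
(31, 3, 3)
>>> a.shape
(13, 3, 3)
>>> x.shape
(13, 31)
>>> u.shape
(3, 3)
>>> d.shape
(3,)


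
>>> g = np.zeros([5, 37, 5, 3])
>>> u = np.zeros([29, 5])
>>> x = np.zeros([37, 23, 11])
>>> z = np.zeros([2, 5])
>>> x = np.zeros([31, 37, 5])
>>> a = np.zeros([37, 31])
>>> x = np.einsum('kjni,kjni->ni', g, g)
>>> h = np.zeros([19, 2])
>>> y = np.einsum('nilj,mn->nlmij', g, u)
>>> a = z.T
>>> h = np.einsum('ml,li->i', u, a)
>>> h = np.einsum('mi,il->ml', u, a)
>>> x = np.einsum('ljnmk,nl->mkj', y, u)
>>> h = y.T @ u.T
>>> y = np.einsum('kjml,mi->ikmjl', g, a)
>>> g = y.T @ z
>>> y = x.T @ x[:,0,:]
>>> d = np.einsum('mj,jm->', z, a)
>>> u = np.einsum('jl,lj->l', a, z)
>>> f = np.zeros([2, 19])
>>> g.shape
(3, 37, 5, 5, 5)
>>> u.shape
(2,)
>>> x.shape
(37, 3, 5)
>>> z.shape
(2, 5)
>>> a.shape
(5, 2)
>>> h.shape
(3, 37, 29, 5, 29)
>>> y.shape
(5, 3, 5)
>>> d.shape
()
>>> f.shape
(2, 19)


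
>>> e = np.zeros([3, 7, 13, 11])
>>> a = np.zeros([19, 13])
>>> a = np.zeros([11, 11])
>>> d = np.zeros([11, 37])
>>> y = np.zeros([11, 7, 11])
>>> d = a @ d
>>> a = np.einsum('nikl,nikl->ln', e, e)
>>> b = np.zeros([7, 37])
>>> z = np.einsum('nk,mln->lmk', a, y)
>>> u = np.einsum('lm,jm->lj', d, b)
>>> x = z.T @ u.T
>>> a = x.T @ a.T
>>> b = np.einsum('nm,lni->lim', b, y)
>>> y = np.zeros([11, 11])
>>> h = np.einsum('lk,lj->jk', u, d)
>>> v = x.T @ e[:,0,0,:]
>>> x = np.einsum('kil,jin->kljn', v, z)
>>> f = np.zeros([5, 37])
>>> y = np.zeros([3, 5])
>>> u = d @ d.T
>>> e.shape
(3, 7, 13, 11)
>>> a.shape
(11, 11, 11)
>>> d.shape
(11, 37)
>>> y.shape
(3, 5)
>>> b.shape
(11, 11, 37)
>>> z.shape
(7, 11, 3)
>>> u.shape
(11, 11)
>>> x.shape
(11, 11, 7, 3)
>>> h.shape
(37, 7)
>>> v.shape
(11, 11, 11)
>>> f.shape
(5, 37)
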